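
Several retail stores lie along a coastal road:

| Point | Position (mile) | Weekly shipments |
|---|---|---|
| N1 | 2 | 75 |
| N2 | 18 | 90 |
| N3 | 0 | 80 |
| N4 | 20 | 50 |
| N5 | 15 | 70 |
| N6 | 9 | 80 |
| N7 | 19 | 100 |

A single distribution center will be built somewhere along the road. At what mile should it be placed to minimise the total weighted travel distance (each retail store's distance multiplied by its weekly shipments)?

x = 15

For a sum of weighted absolute distances on a line, the optimum is the weighted median (not the mean). Total weight W = 545; half-weight = 272.5.
Sort by position and accumulate weight:
  mile 0 (N3, w=80) → cum 80
  mile 2 (N1, w=75) → cum 155
  mile 9 (N6, w=80) → cum 235
  mile 15 (N5, w=70) → cum 305  ≥ 272.5 → median here
  mile 18 (N2, w=90) → cum 395
  mile 19 (N7, w=100) → cum 495
  mile 20 (N4, w=50) → cum 545
Optimal location: mile 15.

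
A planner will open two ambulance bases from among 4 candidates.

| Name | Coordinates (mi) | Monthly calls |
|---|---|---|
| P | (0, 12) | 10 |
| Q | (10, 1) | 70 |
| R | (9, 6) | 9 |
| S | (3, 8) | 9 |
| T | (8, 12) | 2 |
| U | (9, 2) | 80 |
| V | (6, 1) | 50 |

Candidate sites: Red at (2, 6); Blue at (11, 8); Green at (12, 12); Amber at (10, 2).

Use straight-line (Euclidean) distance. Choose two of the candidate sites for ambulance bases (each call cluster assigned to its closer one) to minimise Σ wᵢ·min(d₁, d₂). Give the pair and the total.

{Red, Amber}, total 493.6

Evaluate every pair (each demand assigned to the nearer of the two):
  {Red, Amber}: total = 493.6
  {Blue, Amber}: total = 580.7
  {Green, Amber}: total = 604.2
  {Red, Blue}: total = 1439.9
  {Blue, Green}: total = 1653.6
  {Red, Green}: total = 1777.3
Best pair: {Red, Amber} with total 493.6.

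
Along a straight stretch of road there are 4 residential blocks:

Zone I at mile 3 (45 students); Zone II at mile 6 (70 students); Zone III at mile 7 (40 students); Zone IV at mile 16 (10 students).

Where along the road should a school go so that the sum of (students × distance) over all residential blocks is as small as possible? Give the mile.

x = 6

For a sum of weighted absolute distances on a line, the optimum is the weighted median (not the mean). Total weight W = 165; half-weight = 82.5.
Sort by position and accumulate weight:
  mile 3 (Zone I, w=45) → cum 45
  mile 6 (Zone II, w=70) → cum 115  ≥ 82.5 → median here
  mile 7 (Zone III, w=40) → cum 155
  mile 16 (Zone IV, w=10) → cum 165
Optimal location: mile 6.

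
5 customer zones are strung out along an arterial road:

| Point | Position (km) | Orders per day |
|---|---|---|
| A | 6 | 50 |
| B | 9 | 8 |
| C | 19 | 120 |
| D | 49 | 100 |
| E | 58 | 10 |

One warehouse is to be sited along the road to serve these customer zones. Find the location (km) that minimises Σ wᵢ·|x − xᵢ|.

For a sum of weighted absolute distances on a line, the optimum is the weighted median (not the mean). Total weight W = 288; half-weight = 144.
Sort by position and accumulate weight:
  km 6 (A, w=50) → cum 50
  km 9 (B, w=8) → cum 58
  km 19 (C, w=120) → cum 178  ≥ 144 → median here
  km 49 (D, w=100) → cum 278
  km 58 (E, w=10) → cum 288
Optimal location: km 19.

x = 19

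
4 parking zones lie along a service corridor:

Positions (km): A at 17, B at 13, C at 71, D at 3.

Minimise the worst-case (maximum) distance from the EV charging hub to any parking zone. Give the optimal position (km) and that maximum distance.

location 37, max distance 34

The 1-center on a line is the midpoint of the two extreme points: leftmost at 3, rightmost at 71.
Optimal location = (3 + 71)/2 = 37; maximum distance = (71 − 3)/2 = 34.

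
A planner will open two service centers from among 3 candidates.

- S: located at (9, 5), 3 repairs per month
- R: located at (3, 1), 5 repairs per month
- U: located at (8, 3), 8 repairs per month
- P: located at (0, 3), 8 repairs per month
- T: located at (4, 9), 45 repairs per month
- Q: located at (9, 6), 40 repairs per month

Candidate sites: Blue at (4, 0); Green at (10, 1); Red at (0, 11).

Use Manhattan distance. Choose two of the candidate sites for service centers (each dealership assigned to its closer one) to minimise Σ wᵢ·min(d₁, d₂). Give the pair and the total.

{Green, Red}, total 656

Evaluate every pair (each demand assigned to the nearer of the two):
  {Green, Red}: total = 656
  {Blue, Green}: total = 758
  {Blue, Red}: total = 862
Best pair: {Green, Red} with total 656.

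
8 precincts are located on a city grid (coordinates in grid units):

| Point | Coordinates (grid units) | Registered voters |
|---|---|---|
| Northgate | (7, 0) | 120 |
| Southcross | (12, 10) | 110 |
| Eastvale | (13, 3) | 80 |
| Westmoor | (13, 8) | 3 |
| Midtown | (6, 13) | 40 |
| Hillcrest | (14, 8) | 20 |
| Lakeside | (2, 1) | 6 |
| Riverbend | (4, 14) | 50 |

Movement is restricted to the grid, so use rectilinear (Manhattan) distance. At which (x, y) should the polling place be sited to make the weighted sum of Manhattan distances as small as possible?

(7, 8)

Manhattan distance separates: Σwᵢ(|x−xᵢ|+|y−yᵢ|) = Σwᵢ|x−xᵢ| + Σwᵢ|y−yᵢ|, so x and y are optimised independently as 1-D weighted medians.
Total weight W = 429; half = 214.5.
x-coordinate, sorted with cumulative weight:
  x=2 (Lakeside, w=6) cum 6
  x=4 (Riverbend, w=50) cum 56
  x=6 (Midtown, w=40) cum 96
  x=7 (Northgate, w=120) cum 216  ← median
  x=12 (Southcross, w=110) cum 326
  x=13 (Eastvale, w=80) cum 406
  x=13 (Westmoor, w=3) cum 409
  x=14 (Hillcrest, w=20) cum 429
⇒ x* = 7
y-coordinate, sorted with cumulative weight:
  y=0 (Northgate, w=120) cum 120
  y=1 (Lakeside, w=6) cum 126
  y=3 (Eastvale, w=80) cum 206
  y=8 (Westmoor, w=3) cum 209
  y=8 (Hillcrest, w=20) cum 229  ← median
  y=10 (Southcross, w=110) cum 339
  y=13 (Midtown, w=40) cum 379
  y=14 (Riverbend, w=50) cum 429
⇒ y* = 8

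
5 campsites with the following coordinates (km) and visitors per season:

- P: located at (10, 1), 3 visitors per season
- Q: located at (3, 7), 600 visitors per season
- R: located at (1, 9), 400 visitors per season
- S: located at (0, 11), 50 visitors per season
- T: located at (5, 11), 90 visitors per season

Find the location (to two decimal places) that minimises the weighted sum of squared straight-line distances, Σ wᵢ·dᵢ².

(2.34, 8.17)

The minimiser of Σwᵢ‖p−pᵢ‖² is the weighted centroid p* = (Σwᵢpᵢ)/(Σwᵢ).
Σwᵢ = 1143.
Σwᵢxᵢ = 3·10 + 600·3 + 400·1 + 50·0 + 90·5 = 2680.
Σwᵢyᵢ = 3·1 + 600·7 + 400·9 + 50·11 + 90·11 = 9343.
x* = 2680/1143 = 2.34, y* = 9343/1143 = 8.17.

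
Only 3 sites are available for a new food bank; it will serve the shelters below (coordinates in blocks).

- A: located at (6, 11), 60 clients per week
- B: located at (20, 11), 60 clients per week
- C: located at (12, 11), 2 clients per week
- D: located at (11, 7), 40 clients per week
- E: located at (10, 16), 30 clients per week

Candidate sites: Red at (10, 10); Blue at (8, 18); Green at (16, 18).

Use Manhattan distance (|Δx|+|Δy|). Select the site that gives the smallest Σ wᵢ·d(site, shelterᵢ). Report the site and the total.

Red, total 1306 blocks

Total weighted distance at each candidate:
  Red (10, 10): total = 1306
  Blue (8, 18): total = 2382
  Green (16, 18): total = 2582
Minimum is at Red with total 1306 blocks.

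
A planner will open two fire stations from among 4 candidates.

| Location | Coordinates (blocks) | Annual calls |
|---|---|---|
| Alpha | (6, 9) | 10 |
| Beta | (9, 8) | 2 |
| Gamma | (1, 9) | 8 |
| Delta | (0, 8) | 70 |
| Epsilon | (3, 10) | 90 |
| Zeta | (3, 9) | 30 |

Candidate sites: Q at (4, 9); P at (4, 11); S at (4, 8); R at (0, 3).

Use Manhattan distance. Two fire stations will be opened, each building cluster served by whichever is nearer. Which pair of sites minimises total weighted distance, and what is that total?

Evaluate every pair (each demand assigned to the nearer of the two):
  {Q, S}: total = 544
  {P, S}: total = 592
  {Q, P}: total = 616
  {Q, R}: total = 616
  {S, R}: total = 682
  {P, R}: total = 716
Best pair: {Q, S} with total 544.

{Q, S}, total 544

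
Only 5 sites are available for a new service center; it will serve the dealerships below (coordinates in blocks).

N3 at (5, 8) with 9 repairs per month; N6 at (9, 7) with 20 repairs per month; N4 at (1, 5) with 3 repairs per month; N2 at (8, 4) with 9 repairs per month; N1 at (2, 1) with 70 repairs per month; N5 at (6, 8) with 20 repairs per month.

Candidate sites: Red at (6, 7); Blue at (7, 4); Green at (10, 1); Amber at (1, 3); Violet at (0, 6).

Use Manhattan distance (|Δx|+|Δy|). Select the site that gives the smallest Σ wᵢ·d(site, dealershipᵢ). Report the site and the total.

Amber, total 809 blocks

Total weighted distance at each candidate:
  Red (6, 7): total = 864
  Blue (7, 4): total = 844
  Green (10, 1): total = 1112
  Amber (1, 3): total = 809
  Violet (0, 6): total = 1009
Minimum is at Amber with total 809 blocks.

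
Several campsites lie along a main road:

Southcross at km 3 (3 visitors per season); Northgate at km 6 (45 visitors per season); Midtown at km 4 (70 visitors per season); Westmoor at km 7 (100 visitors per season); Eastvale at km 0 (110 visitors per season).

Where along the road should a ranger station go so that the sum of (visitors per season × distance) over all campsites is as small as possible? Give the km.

x = 4

For a sum of weighted absolute distances on a line, the optimum is the weighted median (not the mean). Total weight W = 328; half-weight = 164.
Sort by position and accumulate weight:
  km 0 (Eastvale, w=110) → cum 110
  km 3 (Southcross, w=3) → cum 113
  km 4 (Midtown, w=70) → cum 183  ≥ 164 → median here
  km 6 (Northgate, w=45) → cum 228
  km 7 (Westmoor, w=100) → cum 328
Optimal location: km 4.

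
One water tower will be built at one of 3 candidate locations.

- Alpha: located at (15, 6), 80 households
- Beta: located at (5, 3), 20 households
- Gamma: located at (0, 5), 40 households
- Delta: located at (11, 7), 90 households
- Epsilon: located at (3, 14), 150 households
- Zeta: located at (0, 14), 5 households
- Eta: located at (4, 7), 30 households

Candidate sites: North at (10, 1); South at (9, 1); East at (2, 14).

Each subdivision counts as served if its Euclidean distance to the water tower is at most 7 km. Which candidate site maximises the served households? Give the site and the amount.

East, covering 155

Coverage radius r = 7 km; a point is covered iff (Δx)²+(Δy)² ≤ 7² = 49.
  North (10, 1): covers {Beta, Delta} → 110
  South (9, 1): covers {Beta, Delta} → 110
  East (2, 14): covers {Epsilon, Zeta} → 155
Maximum coverage at East: 155 households.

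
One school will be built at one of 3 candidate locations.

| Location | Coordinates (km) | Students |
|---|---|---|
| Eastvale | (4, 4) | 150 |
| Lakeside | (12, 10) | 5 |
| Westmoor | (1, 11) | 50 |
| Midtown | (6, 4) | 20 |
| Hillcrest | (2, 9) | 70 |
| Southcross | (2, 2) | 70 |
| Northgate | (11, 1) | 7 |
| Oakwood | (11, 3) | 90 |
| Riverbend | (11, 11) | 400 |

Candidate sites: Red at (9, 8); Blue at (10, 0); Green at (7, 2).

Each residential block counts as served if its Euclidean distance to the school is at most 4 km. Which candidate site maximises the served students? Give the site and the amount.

Red, covering 405

Coverage radius r = 4 km; a point is covered iff (Δx)²+(Δy)² ≤ 4² = 16.
  Red (9, 8): covers {Lakeside, Riverbend} → 405
  Blue (10, 0): covers {Northgate, Oakwood} → 97
  Green (7, 2): covers {Eastvale, Midtown} → 170
Maximum coverage at Red: 405 students.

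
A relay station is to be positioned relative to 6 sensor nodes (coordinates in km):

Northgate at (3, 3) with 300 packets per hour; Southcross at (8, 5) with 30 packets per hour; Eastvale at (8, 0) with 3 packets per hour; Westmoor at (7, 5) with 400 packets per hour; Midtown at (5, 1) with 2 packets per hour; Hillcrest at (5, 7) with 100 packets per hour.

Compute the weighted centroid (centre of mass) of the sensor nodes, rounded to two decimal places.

(5.36, 4.49)

The minimiser of Σwᵢ‖p−pᵢ‖² is the weighted centroid p* = (Σwᵢpᵢ)/(Σwᵢ).
Σwᵢ = 835.
Σwᵢxᵢ = 300·3 + 30·8 + 3·8 + 400·7 + 2·5 + 100·5 = 4474.
Σwᵢyᵢ = 300·3 + 30·5 + 3·0 + 400·5 + 2·1 + 100·7 = 3752.
x* = 4474/835 = 5.36, y* = 3752/835 = 4.49.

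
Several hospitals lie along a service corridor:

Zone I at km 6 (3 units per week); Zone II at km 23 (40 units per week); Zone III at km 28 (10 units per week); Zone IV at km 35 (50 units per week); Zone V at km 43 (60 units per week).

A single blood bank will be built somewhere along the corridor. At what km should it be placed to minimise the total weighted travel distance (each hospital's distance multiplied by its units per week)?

x = 35

For a sum of weighted absolute distances on a line, the optimum is the weighted median (not the mean). Total weight W = 163; half-weight = 81.5.
Sort by position and accumulate weight:
  km 6 (Zone I, w=3) → cum 3
  km 23 (Zone II, w=40) → cum 43
  km 28 (Zone III, w=10) → cum 53
  km 35 (Zone IV, w=50) → cum 103  ≥ 81.5 → median here
  km 43 (Zone V, w=60) → cum 163
Optimal location: km 35.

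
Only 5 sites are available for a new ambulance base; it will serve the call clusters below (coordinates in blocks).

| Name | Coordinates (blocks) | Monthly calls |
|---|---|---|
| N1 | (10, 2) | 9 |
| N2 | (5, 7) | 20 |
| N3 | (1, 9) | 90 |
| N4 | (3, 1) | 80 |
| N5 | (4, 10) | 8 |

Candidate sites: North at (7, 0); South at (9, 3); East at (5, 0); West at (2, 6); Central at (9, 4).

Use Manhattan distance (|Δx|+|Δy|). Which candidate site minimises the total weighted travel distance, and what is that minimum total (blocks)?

West, total 1076 blocks

Total weighted distance at each candidate:
  North (7, 0): total = 2079
  South (9, 3): total = 2174
  East (5, 0): total = 1701
  West (2, 6): total = 1076
  Central (9, 4): total = 2145
Minimum is at West with total 1076 blocks.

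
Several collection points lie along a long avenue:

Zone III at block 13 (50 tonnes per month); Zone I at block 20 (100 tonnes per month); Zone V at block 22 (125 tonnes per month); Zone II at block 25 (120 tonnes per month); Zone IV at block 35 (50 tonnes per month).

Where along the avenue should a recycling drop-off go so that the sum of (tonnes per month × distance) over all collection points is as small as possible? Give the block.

x = 22

For a sum of weighted absolute distances on a line, the optimum is the weighted median (not the mean). Total weight W = 445; half-weight = 222.5.
Sort by position and accumulate weight:
  block 13 (Zone III, w=50) → cum 50
  block 20 (Zone I, w=100) → cum 150
  block 22 (Zone V, w=125) → cum 275  ≥ 222.5 → median here
  block 25 (Zone II, w=120) → cum 395
  block 35 (Zone IV, w=50) → cum 445
Optimal location: block 22.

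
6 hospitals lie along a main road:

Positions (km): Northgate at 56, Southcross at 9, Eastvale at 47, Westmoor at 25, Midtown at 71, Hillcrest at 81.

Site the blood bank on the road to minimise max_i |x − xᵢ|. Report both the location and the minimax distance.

The 1-center on a line is the midpoint of the two extreme points: leftmost at 9, rightmost at 81.
Optimal location = (9 + 81)/2 = 45; maximum distance = (81 − 9)/2 = 36.

location 45, max distance 36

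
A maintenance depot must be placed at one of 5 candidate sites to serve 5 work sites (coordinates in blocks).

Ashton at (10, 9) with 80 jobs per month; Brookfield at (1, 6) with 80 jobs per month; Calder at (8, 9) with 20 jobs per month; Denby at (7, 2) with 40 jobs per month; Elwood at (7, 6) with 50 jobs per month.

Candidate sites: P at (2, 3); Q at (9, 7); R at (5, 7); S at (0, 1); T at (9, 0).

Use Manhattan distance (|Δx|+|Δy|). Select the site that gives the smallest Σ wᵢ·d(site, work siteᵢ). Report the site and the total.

Total weighted distance at each candidate:
  P (2, 3): total = 2320
  Q (9, 7): total = 1450
  R (5, 7): total = 1490
  S (0, 1): total = 3160
  T (9, 0): total = 2680
Minimum is at Q with total 1450 blocks.

Q, total 1450 blocks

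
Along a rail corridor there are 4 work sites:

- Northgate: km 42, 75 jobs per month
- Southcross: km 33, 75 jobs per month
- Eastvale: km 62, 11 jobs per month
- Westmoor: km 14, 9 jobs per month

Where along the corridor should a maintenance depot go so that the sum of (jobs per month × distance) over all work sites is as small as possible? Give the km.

For a sum of weighted absolute distances on a line, the optimum is the weighted median (not the mean). Total weight W = 170; half-weight = 85.
Sort by position and accumulate weight:
  km 14 (Westmoor, w=9) → cum 9
  km 33 (Southcross, w=75) → cum 84
  km 42 (Northgate, w=75) → cum 159  ≥ 85 → median here
  km 62 (Eastvale, w=11) → cum 170
Optimal location: km 42.

x = 42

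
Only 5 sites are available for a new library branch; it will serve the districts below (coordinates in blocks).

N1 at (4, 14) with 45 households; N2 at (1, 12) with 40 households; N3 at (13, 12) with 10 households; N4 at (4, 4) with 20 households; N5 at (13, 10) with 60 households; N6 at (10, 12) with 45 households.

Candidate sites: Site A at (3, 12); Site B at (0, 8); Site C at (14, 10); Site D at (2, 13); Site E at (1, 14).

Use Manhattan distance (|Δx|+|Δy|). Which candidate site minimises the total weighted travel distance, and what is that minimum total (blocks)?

Total weighted distance at each candidate:
  Site A (3, 12): total = 1530
  Site B (0, 8): total = 2510
  Site C (14, 10): total = 1910
  Site D (2, 13): total = 1800
  Site E (1, 14): total = 2070
Minimum is at Site A with total 1530 blocks.

Site A, total 1530 blocks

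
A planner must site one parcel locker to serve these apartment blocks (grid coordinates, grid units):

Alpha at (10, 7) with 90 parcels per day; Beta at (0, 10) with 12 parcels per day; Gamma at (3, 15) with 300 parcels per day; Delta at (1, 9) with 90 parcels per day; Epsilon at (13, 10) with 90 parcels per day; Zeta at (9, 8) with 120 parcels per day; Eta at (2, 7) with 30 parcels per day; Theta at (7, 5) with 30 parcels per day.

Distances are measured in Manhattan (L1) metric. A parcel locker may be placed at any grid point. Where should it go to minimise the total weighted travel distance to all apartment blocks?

Manhattan distance separates: Σwᵢ(|x−xᵢ|+|y−yᵢ|) = Σwᵢ|x−xᵢ| + Σwᵢ|y−yᵢ|, so x and y are optimised independently as 1-D weighted medians.
Total weight W = 762; half = 381.
x-coordinate, sorted with cumulative weight:
  x=0 (Beta, w=12) cum 12
  x=1 (Delta, w=90) cum 102
  x=2 (Eta, w=30) cum 132
  x=3 (Gamma, w=300) cum 432  ← median
  x=7 (Theta, w=30) cum 462
  x=9 (Zeta, w=120) cum 582
  x=10 (Alpha, w=90) cum 672
  x=13 (Epsilon, w=90) cum 762
⇒ x* = 3
y-coordinate, sorted with cumulative weight:
  y=5 (Theta, w=30) cum 30
  y=7 (Alpha, w=90) cum 120
  y=7 (Eta, w=30) cum 150
  y=8 (Zeta, w=120) cum 270
  y=9 (Delta, w=90) cum 360
  y=10 (Beta, w=12) cum 372
  y=10 (Epsilon, w=90) cum 462  ← median
  y=15 (Gamma, w=300) cum 762
⇒ y* = 10

(3, 10)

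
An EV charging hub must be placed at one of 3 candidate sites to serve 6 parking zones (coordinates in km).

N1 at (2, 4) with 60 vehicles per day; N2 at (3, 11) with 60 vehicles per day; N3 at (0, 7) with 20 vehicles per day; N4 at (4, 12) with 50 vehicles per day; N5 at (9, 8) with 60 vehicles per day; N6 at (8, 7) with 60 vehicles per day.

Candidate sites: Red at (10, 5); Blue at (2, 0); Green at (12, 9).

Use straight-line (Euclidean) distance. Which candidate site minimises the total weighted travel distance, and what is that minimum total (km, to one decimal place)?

Total weighted distance at each candidate:
  Red (10, 5): total = 2061.3
  Blue (2, 0): total = 2847.6
  Green (12, 9): total = 2352.6
Minimum is at Red with total 2061.3 km.

Red, total 2061.3 km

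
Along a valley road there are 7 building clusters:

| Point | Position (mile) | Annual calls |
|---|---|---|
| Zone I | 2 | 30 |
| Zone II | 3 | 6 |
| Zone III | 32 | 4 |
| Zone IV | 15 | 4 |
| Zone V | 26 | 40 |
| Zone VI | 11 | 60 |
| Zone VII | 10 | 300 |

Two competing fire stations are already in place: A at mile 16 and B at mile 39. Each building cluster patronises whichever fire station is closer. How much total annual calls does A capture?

The indifferent point is the midpoint (16+39)/2 = 27.5; building clusters left of it (closer to A at 16) go to A, those right go to B.
  Zone I at 2 (w=30) → A
  Zone II at 3 (w=6) → A
  Zone VII at 10 (w=300) → A
  Zone VI at 11 (w=60) → A
  Zone IV at 15 (w=4) → A
  Zone V at 26 (w=40) → A
  Zone III at 32 (w=4) → B
A captures 440; B captures 4.

440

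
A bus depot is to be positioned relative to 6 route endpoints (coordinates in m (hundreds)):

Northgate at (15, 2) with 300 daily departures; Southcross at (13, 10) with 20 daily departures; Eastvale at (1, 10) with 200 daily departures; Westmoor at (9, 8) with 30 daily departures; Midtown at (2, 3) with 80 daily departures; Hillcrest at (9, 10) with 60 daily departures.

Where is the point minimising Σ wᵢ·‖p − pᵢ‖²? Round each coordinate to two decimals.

The minimiser of Σwᵢ‖p−pᵢ‖² is the weighted centroid p* = (Σwᵢpᵢ)/(Σwᵢ).
Σwᵢ = 690.
Σwᵢxᵢ = 300·15 + 20·13 + 200·1 + 30·9 + 80·2 + 60·9 = 5930.
Σwᵢyᵢ = 300·2 + 20·10 + 200·10 + 30·8 + 80·3 + 60·10 = 3880.
x* = 5930/690 = 8.59, y* = 3880/690 = 5.62.

(8.59, 5.62)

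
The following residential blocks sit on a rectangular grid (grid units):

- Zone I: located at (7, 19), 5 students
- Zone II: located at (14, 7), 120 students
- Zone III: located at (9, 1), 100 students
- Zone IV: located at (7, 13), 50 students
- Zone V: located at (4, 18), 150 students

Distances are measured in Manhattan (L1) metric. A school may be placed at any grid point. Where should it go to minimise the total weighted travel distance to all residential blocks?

Manhattan distance separates: Σwᵢ(|x−xᵢ|+|y−yᵢ|) = Σwᵢ|x−xᵢ| + Σwᵢ|y−yᵢ|, so x and y are optimised independently as 1-D weighted medians.
Total weight W = 425; half = 212.5.
x-coordinate, sorted with cumulative weight:
  x=4 (Zone V, w=150) cum 150
  x=7 (Zone I, w=5) cum 155
  x=7 (Zone IV, w=50) cum 205
  x=9 (Zone III, w=100) cum 305  ← median
  x=14 (Zone II, w=120) cum 425
⇒ x* = 9
y-coordinate, sorted with cumulative weight:
  y=1 (Zone III, w=100) cum 100
  y=7 (Zone II, w=120) cum 220  ← median
  y=13 (Zone IV, w=50) cum 270
  y=18 (Zone V, w=150) cum 420
  y=19 (Zone I, w=5) cum 425
⇒ y* = 7

(9, 7)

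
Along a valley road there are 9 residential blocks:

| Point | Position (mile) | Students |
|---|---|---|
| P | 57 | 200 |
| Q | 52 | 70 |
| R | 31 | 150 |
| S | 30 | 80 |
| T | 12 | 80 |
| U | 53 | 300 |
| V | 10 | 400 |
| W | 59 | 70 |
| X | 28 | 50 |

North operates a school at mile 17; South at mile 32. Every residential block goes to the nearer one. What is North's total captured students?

480

The indifferent point is the midpoint (17+32)/2 = 24.5; residential blocks left of it (closer to North at 17) go to North, those right go to South.
  V at 10 (w=400) → North
  T at 12 (w=80) → North
  X at 28 (w=50) → South
  S at 30 (w=80) → South
  R at 31 (w=150) → South
  Q at 52 (w=70) → South
  U at 53 (w=300) → South
  P at 57 (w=200) → South
  W at 59 (w=70) → South
North captures 480; South captures 920.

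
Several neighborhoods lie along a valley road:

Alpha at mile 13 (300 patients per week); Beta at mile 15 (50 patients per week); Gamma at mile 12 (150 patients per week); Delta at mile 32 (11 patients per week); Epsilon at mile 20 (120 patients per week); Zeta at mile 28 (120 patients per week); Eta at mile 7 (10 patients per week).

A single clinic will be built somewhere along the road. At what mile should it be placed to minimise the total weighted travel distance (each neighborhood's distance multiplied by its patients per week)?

For a sum of weighted absolute distances on a line, the optimum is the weighted median (not the mean). Total weight W = 761; half-weight = 380.5.
Sort by position and accumulate weight:
  mile 7 (Eta, w=10) → cum 10
  mile 12 (Gamma, w=150) → cum 160
  mile 13 (Alpha, w=300) → cum 460  ≥ 380.5 → median here
  mile 15 (Beta, w=50) → cum 510
  mile 20 (Epsilon, w=120) → cum 630
  mile 28 (Zeta, w=120) → cum 750
  mile 32 (Delta, w=11) → cum 761
Optimal location: mile 13.

x = 13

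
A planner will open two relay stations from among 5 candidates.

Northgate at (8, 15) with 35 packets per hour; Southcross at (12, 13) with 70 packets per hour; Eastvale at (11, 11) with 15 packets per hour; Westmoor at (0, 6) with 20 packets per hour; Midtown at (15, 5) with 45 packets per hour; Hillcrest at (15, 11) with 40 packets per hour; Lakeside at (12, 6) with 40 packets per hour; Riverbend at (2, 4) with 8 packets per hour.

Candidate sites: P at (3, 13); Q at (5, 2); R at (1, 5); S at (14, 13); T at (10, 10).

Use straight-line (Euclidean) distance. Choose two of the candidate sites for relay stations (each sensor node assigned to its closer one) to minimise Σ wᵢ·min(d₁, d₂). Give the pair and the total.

Evaluate every pair (each demand assigned to the nearer of the two):
  {R, S}: total = 1198.5
  {R, T}: total = 1202.7
  {S, T}: total = 1231.6
  {Q, S}: total = 1315.8
  {Q, T}: total = 1320.0
  {P, S}: total = 1350.8
  {P, T}: total = 1387.9
  {P, Q}: total = 2378.0
  {P, R}: total = 2540.2
  {Q, R}: total = 2872.2
Best pair: {R, S} with total 1198.5.

{R, S}, total 1198.5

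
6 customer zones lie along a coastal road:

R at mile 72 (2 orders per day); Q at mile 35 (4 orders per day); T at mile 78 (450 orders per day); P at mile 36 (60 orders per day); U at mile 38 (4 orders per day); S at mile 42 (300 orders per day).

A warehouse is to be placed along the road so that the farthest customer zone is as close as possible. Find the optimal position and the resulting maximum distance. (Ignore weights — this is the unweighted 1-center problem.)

The 1-center on a line is the midpoint of the two extreme points: leftmost at 35, rightmost at 78.
Optimal location = (35 + 78)/2 = 56.5; maximum distance = (78 − 35)/2 = 21.5.

location 56.5, max distance 21.5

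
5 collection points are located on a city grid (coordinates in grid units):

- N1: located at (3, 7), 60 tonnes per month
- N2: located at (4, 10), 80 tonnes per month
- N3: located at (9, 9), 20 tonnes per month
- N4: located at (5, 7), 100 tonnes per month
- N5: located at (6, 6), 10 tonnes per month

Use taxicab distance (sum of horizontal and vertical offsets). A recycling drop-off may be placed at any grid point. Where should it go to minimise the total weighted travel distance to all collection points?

(4, 7)

Manhattan distance separates: Σwᵢ(|x−xᵢ|+|y−yᵢ|) = Σwᵢ|x−xᵢ| + Σwᵢ|y−yᵢ|, so x and y are optimised independently as 1-D weighted medians.
Total weight W = 270; half = 135.
x-coordinate, sorted with cumulative weight:
  x=3 (N1, w=60) cum 60
  x=4 (N2, w=80) cum 140  ← median
  x=5 (N4, w=100) cum 240
  x=6 (N5, w=10) cum 250
  x=9 (N3, w=20) cum 270
⇒ x* = 4
y-coordinate, sorted with cumulative weight:
  y=6 (N5, w=10) cum 10
  y=7 (N1, w=60) cum 70
  y=7 (N4, w=100) cum 170  ← median
  y=9 (N3, w=20) cum 190
  y=10 (N2, w=80) cum 270
⇒ y* = 7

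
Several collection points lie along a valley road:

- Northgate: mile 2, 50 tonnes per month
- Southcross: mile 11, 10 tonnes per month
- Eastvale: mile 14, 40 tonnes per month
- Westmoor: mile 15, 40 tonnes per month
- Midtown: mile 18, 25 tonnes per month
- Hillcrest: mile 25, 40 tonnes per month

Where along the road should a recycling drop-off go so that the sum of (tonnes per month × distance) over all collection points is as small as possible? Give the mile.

x = 15

For a sum of weighted absolute distances on a line, the optimum is the weighted median (not the mean). Total weight W = 205; half-weight = 102.5.
Sort by position and accumulate weight:
  mile 2 (Northgate, w=50) → cum 50
  mile 11 (Southcross, w=10) → cum 60
  mile 14 (Eastvale, w=40) → cum 100
  mile 15 (Westmoor, w=40) → cum 140  ≥ 102.5 → median here
  mile 18 (Midtown, w=25) → cum 165
  mile 25 (Hillcrest, w=40) → cum 205
Optimal location: mile 15.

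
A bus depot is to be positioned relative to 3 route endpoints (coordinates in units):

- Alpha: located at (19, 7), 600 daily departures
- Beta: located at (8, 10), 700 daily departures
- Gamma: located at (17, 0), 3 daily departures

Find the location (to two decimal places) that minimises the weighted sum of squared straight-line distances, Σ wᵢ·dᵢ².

(13.09, 8.60)

The minimiser of Σwᵢ‖p−pᵢ‖² is the weighted centroid p* = (Σwᵢpᵢ)/(Σwᵢ).
Σwᵢ = 1303.
Σwᵢxᵢ = 600·19 + 700·8 + 3·17 = 17051.
Σwᵢyᵢ = 600·7 + 700·10 + 3·0 = 11200.
x* = 17051/1303 = 13.09, y* = 11200/1303 = 8.60.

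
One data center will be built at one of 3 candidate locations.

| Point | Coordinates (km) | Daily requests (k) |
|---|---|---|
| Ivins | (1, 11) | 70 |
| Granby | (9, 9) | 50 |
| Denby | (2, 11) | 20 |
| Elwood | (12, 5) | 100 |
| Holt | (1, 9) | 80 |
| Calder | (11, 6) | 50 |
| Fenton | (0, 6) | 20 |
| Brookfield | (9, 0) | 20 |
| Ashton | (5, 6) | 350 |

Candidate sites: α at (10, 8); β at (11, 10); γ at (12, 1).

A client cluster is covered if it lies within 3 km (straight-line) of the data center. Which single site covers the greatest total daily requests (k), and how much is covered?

α, covering 100

Coverage radius r = 3 km; a point is covered iff (Δx)²+(Δy)² ≤ 3² = 9.
  α (10, 8): covers {Granby, Calder} → 100
  β (11, 10): covers {Granby} → 50
  γ (12, 1): covers {none} → 0
Maximum coverage at α: 100 daily requests (k).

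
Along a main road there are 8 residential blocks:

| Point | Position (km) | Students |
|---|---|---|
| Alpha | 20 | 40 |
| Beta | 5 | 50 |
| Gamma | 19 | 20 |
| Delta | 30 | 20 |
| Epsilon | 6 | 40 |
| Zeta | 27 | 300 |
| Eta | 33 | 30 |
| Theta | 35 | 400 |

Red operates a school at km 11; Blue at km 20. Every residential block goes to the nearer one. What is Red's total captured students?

The indifferent point is the midpoint (11+20)/2 = 15.5; residential blocks left of it (closer to Red at 11) go to Red, those right go to Blue.
  Beta at 5 (w=50) → Red
  Epsilon at 6 (w=40) → Red
  Gamma at 19 (w=20) → Blue
  Alpha at 20 (w=40) → Blue
  Zeta at 27 (w=300) → Blue
  Delta at 30 (w=20) → Blue
  Eta at 33 (w=30) → Blue
  Theta at 35 (w=400) → Blue
Red captures 90; Blue captures 810.

90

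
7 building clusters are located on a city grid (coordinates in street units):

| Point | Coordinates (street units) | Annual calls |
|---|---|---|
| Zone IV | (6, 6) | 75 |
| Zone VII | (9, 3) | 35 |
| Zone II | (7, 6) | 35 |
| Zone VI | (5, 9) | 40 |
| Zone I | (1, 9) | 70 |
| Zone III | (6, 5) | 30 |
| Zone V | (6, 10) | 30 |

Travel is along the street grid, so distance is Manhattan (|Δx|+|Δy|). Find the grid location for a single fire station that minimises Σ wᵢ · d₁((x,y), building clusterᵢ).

(6, 6)

Manhattan distance separates: Σwᵢ(|x−xᵢ|+|y−yᵢ|) = Σwᵢ|x−xᵢ| + Σwᵢ|y−yᵢ|, so x and y are optimised independently as 1-D weighted medians.
Total weight W = 315; half = 157.5.
x-coordinate, sorted with cumulative weight:
  x=1 (Zone I, w=70) cum 70
  x=5 (Zone VI, w=40) cum 110
  x=6 (Zone IV, w=75) cum 185  ← median
  x=6 (Zone III, w=30) cum 215
  x=6 (Zone V, w=30) cum 245
  x=7 (Zone II, w=35) cum 280
  x=9 (Zone VII, w=35) cum 315
⇒ x* = 6
y-coordinate, sorted with cumulative weight:
  y=3 (Zone VII, w=35) cum 35
  y=5 (Zone III, w=30) cum 65
  y=6 (Zone IV, w=75) cum 140
  y=6 (Zone II, w=35) cum 175  ← median
  y=9 (Zone VI, w=40) cum 215
  y=9 (Zone I, w=70) cum 285
  y=10 (Zone V, w=30) cum 315
⇒ y* = 6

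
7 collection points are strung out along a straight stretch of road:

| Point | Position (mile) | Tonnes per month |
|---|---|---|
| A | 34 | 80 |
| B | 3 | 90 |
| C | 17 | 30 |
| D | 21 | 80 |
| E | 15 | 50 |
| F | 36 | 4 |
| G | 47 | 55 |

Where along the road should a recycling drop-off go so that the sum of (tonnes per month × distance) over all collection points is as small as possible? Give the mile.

x = 21

For a sum of weighted absolute distances on a line, the optimum is the weighted median (not the mean). Total weight W = 389; half-weight = 194.5.
Sort by position and accumulate weight:
  mile 3 (B, w=90) → cum 90
  mile 15 (E, w=50) → cum 140
  mile 17 (C, w=30) → cum 170
  mile 21 (D, w=80) → cum 250  ≥ 194.5 → median here
  mile 34 (A, w=80) → cum 330
  mile 36 (F, w=4) → cum 334
  mile 47 (G, w=55) → cum 389
Optimal location: mile 21.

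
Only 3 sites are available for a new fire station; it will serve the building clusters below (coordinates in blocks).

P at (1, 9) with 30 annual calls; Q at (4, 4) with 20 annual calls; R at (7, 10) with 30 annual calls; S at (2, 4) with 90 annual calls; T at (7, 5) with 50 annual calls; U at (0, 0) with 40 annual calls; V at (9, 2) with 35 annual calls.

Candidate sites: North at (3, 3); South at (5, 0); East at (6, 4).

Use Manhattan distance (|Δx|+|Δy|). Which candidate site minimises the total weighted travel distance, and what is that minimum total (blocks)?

Total weighted distance at each candidate:
  North (3, 3): total = 1575
  South (5, 0): total = 2240
  East (6, 4): total = 1585
Minimum is at North with total 1575 blocks.

North, total 1575 blocks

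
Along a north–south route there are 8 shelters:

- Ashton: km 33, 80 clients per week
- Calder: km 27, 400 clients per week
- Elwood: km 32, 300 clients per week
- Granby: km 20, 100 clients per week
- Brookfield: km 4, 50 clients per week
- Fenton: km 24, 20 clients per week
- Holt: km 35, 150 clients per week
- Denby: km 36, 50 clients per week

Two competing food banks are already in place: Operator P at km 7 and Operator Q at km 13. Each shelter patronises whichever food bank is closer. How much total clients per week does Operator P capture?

The indifferent point is the midpoint (7+13)/2 = 10; shelters left of it (closer to Operator P at 7) go to Operator P, those right go to Operator Q.
  Brookfield at 4 (w=50) → Operator P
  Granby at 20 (w=100) → Operator Q
  Fenton at 24 (w=20) → Operator Q
  Calder at 27 (w=400) → Operator Q
  Elwood at 32 (w=300) → Operator Q
  Ashton at 33 (w=80) → Operator Q
  Holt at 35 (w=150) → Operator Q
  Denby at 36 (w=50) → Operator Q
Operator P captures 50; Operator Q captures 1100.

50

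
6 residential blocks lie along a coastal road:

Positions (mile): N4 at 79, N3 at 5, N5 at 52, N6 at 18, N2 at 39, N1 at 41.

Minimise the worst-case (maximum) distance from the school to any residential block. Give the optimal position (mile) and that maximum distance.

The 1-center on a line is the midpoint of the two extreme points: leftmost at 5, rightmost at 79.
Optimal location = (5 + 79)/2 = 42; maximum distance = (79 − 5)/2 = 37.

location 42, max distance 37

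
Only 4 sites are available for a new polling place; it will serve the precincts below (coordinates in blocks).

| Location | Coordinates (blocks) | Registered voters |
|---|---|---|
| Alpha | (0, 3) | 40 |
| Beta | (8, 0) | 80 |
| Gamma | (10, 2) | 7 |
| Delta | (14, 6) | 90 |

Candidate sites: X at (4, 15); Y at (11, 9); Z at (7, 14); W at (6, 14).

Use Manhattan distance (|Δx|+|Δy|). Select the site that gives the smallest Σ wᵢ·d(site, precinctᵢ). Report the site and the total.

Y, total 2236 blocks

Total weighted distance at each candidate:
  X (4, 15): total = 4003
  Y (11, 9): total = 2236
  Z (7, 14): total = 3375
  W (6, 14): total = 3512
Minimum is at Y with total 2236 blocks.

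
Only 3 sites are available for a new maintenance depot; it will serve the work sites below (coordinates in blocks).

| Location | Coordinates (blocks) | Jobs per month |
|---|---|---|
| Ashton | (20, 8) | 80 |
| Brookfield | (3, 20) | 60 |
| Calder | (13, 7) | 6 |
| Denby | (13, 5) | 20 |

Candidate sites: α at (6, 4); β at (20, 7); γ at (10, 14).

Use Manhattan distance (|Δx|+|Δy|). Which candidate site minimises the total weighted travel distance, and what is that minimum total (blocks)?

Total weighted distance at each candidate:
  α (6, 4): total = 2800
  β (20, 7): total = 2102
  γ (10, 14): total = 2360
Minimum is at β with total 2102 blocks.

β, total 2102 blocks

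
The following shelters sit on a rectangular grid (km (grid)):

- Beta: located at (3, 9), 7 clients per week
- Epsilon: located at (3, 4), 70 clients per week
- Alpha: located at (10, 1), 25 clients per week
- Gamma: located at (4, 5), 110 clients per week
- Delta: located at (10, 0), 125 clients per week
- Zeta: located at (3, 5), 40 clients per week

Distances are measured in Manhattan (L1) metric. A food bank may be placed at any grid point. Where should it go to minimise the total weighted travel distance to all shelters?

(4, 4)

Manhattan distance separates: Σwᵢ(|x−xᵢ|+|y−yᵢ|) = Σwᵢ|x−xᵢ| + Σwᵢ|y−yᵢ|, so x and y are optimised independently as 1-D weighted medians.
Total weight W = 377; half = 188.5.
x-coordinate, sorted with cumulative weight:
  x=3 (Beta, w=7) cum 7
  x=3 (Epsilon, w=70) cum 77
  x=3 (Zeta, w=40) cum 117
  x=4 (Gamma, w=110) cum 227  ← median
  x=10 (Alpha, w=25) cum 252
  x=10 (Delta, w=125) cum 377
⇒ x* = 4
y-coordinate, sorted with cumulative weight:
  y=0 (Delta, w=125) cum 125
  y=1 (Alpha, w=25) cum 150
  y=4 (Epsilon, w=70) cum 220  ← median
  y=5 (Gamma, w=110) cum 330
  y=5 (Zeta, w=40) cum 370
  y=9 (Beta, w=7) cum 377
⇒ y* = 4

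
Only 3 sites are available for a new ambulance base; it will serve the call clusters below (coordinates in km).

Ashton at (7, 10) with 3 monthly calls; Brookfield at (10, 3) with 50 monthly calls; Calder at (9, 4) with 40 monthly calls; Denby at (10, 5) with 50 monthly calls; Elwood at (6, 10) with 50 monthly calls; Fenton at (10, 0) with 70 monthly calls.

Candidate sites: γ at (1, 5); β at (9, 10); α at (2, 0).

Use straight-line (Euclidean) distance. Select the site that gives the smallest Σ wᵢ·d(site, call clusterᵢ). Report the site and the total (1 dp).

β, total 1708.0 km

Total weighted distance at each candidate:
  γ (1, 5): total = 2331.1
  β (9, 10): total = 1708.0
  α (2, 0): total = 2353.4
Minimum is at β with total 1708.0 km.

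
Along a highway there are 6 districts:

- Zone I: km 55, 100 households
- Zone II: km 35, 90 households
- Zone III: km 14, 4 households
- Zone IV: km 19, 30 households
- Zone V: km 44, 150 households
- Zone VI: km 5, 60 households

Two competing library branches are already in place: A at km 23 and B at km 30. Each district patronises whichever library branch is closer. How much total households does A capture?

The indifferent point is the midpoint (23+30)/2 = 26.5; districts left of it (closer to A at 23) go to A, those right go to B.
  Zone VI at 5 (w=60) → A
  Zone III at 14 (w=4) → A
  Zone IV at 19 (w=30) → A
  Zone II at 35 (w=90) → B
  Zone V at 44 (w=150) → B
  Zone I at 55 (w=100) → B
A captures 94; B captures 340.

94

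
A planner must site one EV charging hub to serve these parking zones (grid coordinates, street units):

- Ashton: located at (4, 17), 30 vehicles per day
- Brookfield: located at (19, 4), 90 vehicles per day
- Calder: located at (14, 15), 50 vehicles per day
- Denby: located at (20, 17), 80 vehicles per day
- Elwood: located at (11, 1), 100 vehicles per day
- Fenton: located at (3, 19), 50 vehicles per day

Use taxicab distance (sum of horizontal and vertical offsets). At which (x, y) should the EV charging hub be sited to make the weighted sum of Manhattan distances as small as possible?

Manhattan distance separates: Σwᵢ(|x−xᵢ|+|y−yᵢ|) = Σwᵢ|x−xᵢ| + Σwᵢ|y−yᵢ|, so x and y are optimised independently as 1-D weighted medians.
Total weight W = 400; half = 200.
x-coordinate, sorted with cumulative weight:
  x=3 (Fenton, w=50) cum 50
  x=4 (Ashton, w=30) cum 80
  x=11 (Elwood, w=100) cum 180
  x=14 (Calder, w=50) cum 230  ← median
  x=19 (Brookfield, w=90) cum 320
  x=20 (Denby, w=80) cum 400
⇒ x* = 14
y-coordinate, sorted with cumulative weight:
  y=1 (Elwood, w=100) cum 100
  y=4 (Brookfield, w=90) cum 190
  y=15 (Calder, w=50) cum 240  ← median
  y=17 (Ashton, w=30) cum 270
  y=17 (Denby, w=80) cum 350
  y=19 (Fenton, w=50) cum 400
⇒ y* = 15

(14, 15)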